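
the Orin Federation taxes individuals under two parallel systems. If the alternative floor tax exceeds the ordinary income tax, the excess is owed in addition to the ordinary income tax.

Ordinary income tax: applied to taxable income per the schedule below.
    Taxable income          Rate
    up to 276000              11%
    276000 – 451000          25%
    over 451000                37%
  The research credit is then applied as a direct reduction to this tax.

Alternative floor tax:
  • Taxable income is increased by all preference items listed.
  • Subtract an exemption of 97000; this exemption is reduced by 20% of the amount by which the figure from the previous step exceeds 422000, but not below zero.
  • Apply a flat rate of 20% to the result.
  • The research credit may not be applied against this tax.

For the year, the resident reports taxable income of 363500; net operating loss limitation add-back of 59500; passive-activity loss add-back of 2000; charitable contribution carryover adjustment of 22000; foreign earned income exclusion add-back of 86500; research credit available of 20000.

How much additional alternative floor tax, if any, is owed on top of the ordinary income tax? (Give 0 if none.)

Alternative floor tax:
  Adjusted income: 363500 + 59500 + 2000 + 22000 + 86500 = 533500
  Exemption: 97000 − 20% × (533500 − 422000) = 97000 − 22300 = 74700
  Base: 533500 − 74700 = 458800
  458800 × 20% = 91760

Ordinary income tax:
  276000 × 11% = 30360
  87500 × 25% = 21875
  → 52235
  Less research credit 20000 → 32235

Excess of alternative floor tax over ordinary income tax: 91760 − 32235 = 59525.

59525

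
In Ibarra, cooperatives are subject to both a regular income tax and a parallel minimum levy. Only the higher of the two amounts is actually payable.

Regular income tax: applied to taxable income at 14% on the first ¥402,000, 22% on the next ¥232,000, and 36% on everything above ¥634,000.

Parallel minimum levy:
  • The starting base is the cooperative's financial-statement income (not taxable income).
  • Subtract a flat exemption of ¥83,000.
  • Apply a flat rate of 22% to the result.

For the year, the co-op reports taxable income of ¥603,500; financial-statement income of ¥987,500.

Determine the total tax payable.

¥198,990

Regular income tax:
  ¥402,000 × 14% = ¥56,280
  ¥201,500 × 22% = ¥44,330
  → ¥100,610

Parallel minimum levy:
  Base (financial-statement income): ¥987,500
  Less exemption ¥83,000 → base ¥904,500
  ¥904,500 × 22% = ¥198,990

¥198,990 > ¥100,610, so the parallel minimum levy is the binding amount.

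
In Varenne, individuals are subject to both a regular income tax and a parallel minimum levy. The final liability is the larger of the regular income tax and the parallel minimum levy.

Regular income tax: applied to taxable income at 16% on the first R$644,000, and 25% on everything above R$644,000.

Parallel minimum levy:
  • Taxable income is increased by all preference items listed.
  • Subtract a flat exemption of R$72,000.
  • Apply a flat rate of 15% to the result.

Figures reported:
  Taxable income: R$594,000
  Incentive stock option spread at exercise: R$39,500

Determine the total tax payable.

R$95,040

Parallel minimum levy:
  Adjusted income: R$594,000 + R$39,500 = R$633,500
  Less exemption R$72,000 → base R$561,500
  R$561,500 × 15% = R$84,225

Regular income tax:
  R$594,000 × 16% = R$95,040

R$95,040 > R$84,225, so the regular income tax governs.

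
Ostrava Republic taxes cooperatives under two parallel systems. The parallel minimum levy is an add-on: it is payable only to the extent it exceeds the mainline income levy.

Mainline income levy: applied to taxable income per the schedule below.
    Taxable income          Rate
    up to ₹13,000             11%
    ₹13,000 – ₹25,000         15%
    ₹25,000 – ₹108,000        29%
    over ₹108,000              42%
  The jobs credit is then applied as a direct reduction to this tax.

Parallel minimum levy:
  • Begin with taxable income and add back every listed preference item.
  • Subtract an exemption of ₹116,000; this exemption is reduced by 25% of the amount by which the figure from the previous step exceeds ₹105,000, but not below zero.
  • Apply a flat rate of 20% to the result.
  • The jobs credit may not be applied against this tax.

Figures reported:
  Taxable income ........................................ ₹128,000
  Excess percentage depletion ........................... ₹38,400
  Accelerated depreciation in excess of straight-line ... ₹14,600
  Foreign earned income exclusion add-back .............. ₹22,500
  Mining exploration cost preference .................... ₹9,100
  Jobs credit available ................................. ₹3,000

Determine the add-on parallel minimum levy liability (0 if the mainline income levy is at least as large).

Parallel minimum levy:
  Adjusted income: ₹128,000 + ₹38,400 + ₹14,600 + ₹22,500 + ₹9,100 = ₹212,600
  Exemption: ₹116,000 − 25% × (₹212,600 − ₹105,000) = ₹116,000 − ₹26,900 = ₹89,100
  Base: ₹212,600 − ₹89,100 = ₹123,500
  ₹123,500 × 20% = ₹24,700

Mainline income levy:
  ₹13,000 × 11% = ₹1,430
  ₹12,000 × 15% = ₹1,800
  ₹83,000 × 29% = ₹24,070
  ₹20,000 × 42% = ₹8,400
  → ₹35,700
  Less jobs credit ₹3,000 → ₹32,700

₹24,700 ≤ ₹32,700, so no add-on is due.

₹0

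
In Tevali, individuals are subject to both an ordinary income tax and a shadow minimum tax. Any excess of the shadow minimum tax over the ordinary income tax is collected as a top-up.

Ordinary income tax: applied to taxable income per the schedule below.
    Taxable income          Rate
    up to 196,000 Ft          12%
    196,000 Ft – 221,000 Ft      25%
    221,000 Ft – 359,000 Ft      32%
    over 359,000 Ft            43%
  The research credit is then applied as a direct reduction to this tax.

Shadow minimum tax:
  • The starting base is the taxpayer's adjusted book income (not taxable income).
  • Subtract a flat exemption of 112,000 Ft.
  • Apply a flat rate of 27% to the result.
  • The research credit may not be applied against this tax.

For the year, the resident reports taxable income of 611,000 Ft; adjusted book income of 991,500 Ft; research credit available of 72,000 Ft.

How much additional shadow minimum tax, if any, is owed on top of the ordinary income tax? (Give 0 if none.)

127,175 Ft

Ordinary income tax:
  196,000 Ft × 12% = 23,520 Ft
  25,000 Ft × 25% = 6,250 Ft
  138,000 Ft × 32% = 44,160 Ft
  252,000 Ft × 43% = 108,360 Ft
  → 182,290 Ft
  Less research credit 72,000 Ft → 110,290 Ft

Shadow minimum tax:
  Base (adjusted book income): 991,500 Ft
  Less exemption 112,000 Ft → base 879,500 Ft
  879,500 Ft × 27% = 237,465 Ft

Excess of shadow minimum tax over ordinary income tax: 237,465 Ft − 110,290 Ft = 127,175 Ft.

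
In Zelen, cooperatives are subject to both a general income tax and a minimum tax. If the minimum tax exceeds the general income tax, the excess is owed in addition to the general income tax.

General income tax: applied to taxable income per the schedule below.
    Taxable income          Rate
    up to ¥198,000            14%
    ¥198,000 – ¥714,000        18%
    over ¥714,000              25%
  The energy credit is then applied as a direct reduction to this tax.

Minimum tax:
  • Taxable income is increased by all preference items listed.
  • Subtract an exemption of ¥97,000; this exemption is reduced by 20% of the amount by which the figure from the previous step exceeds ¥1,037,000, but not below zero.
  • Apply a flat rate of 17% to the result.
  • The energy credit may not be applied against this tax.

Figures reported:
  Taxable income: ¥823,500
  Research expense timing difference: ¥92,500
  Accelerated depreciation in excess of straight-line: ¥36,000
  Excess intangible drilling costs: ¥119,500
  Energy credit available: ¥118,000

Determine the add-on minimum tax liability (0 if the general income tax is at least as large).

¥136,863

Minimum tax:
  Adjusted income: ¥823,500 + ¥92,500 + ¥36,000 + ¥119,500 = ¥1,071,500
  Exemption: ¥97,000 − 20% × (¥1,071,500 − ¥1,037,000) = ¥97,000 − ¥6,900 = ¥90,100
  Base: ¥1,071,500 − ¥90,100 = ¥981,400
  ¥981,400 × 17% = ¥166,838

General income tax:
  ¥198,000 × 14% = ¥27,720
  ¥516,000 × 18% = ¥92,880
  ¥109,500 × 25% = ¥27,375
  → ¥147,975
  Less energy credit ¥118,000 → ¥29,975

Excess of minimum tax over general income tax: ¥166,838 − ¥29,975 = ¥136,863.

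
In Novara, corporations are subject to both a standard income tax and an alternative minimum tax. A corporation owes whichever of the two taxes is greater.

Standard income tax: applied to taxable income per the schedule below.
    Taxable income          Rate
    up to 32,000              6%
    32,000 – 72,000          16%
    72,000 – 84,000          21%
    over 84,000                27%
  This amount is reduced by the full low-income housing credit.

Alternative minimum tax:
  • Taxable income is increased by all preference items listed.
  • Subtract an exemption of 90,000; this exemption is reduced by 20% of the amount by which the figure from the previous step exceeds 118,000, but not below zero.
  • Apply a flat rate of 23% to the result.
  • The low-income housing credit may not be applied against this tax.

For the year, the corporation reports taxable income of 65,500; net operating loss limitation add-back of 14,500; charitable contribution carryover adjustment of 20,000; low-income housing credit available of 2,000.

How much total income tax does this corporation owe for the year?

Alternative minimum tax:
  Adjusted income: 65,500 + 14,500 + 20,000 = 100,000
  Exemption: 100,000 ≤ 118,000, so full 90,000 applies
  Base: 100,000 − 90,000 = 10,000
  10,000 × 23% = 2,300

Standard income tax:
  32,000 × 6% = 1,920
  33,500 × 16% = 5,360
  → 7,280
  Less low-income housing credit 2,000 → 5,280

5,280 > 2,300, so the standard income tax governs.

5,280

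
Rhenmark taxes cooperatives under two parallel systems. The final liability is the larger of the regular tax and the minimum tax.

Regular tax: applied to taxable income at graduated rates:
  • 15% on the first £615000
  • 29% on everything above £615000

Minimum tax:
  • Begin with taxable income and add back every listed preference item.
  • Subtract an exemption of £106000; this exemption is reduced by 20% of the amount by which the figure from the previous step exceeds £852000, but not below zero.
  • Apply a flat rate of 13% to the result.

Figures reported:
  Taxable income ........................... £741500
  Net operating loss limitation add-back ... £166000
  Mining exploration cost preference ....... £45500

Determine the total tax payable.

£128935

Regular tax:
  £615000 × 15% = £92250
  £126500 × 29% = £36685
  → £128935

Minimum tax:
  Adjusted income: £741500 + £166000 + £45500 = £953000
  Exemption: £106000 − 20% × (£953000 − £852000) = £106000 − £20200 = £85800
  Base: £953000 − £85800 = £867200
  £867200 × 13% = £112736

£128935 > £112736, so the regular tax governs.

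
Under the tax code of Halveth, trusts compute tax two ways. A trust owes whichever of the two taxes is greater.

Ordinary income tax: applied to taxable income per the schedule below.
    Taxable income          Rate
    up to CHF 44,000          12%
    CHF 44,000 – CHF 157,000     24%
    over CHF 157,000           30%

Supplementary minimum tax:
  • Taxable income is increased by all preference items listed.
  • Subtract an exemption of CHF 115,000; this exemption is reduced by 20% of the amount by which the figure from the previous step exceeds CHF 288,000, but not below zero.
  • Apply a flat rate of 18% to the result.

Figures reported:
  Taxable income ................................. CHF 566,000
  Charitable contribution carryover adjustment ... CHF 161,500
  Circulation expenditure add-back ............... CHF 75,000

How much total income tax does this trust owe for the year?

CHF 155,100

Ordinary income tax:
  CHF 44,000 × 12% = CHF 5,280
  CHF 113,000 × 24% = CHF 27,120
  CHF 409,000 × 30% = CHF 122,700
  → CHF 155,100

Supplementary minimum tax:
  Adjusted income: CHF 566,000 + CHF 161,500 + CHF 75,000 = CHF 802,500
  Exemption: CHF 115,000 − 20% × (CHF 802,500 − CHF 288,000) = CHF 115,000 − CHF 102,900 = CHF 12,100
  Base: CHF 802,500 − CHF 12,100 = CHF 790,400
  CHF 790,400 × 18% = CHF 142,272

CHF 155,100 > CHF 142,272, so the ordinary income tax governs.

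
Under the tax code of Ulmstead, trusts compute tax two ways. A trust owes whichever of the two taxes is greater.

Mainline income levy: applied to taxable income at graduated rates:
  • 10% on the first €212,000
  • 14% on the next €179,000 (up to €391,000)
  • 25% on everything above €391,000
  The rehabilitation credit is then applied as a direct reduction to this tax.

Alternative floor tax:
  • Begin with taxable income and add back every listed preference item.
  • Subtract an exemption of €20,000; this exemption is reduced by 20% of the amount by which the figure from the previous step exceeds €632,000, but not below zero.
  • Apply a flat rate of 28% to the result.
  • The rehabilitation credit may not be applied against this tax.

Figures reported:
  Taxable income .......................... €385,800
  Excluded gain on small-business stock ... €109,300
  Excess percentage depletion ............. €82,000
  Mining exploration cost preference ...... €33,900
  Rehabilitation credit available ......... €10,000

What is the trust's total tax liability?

€165,480

Alternative floor tax:
  Adjusted income: €385,800 + €109,300 + €82,000 + €33,900 = €611,000
  Exemption: €611,000 ≤ €632,000, so full €20,000 applies
  Base: €611,000 − €20,000 = €591,000
  €591,000 × 28% = €165,480

Mainline income levy:
  €212,000 × 10% = €21,200
  €173,800 × 14% = €24,332
  → €45,532
  Less rehabilitation credit €10,000 → €35,532

€165,480 > €35,532, so the alternative floor tax is the binding amount.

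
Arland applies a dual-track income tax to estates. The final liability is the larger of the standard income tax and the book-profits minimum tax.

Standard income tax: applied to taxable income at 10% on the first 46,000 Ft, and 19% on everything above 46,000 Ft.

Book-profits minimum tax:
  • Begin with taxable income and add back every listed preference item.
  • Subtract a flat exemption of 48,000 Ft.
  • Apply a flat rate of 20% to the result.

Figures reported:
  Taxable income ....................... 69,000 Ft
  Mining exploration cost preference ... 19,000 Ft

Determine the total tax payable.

Book-profits minimum tax:
  Adjusted income: 69,000 Ft + 19,000 Ft = 88,000 Ft
  Less exemption 48,000 Ft → base 40,000 Ft
  40,000 Ft × 20% = 8,000 Ft

Standard income tax:
  46,000 Ft × 10% = 4,600 Ft
  23,000 Ft × 19% = 4,370 Ft
  → 8,970 Ft

8,970 Ft > 8,000 Ft, so the standard income tax governs.

8,970 Ft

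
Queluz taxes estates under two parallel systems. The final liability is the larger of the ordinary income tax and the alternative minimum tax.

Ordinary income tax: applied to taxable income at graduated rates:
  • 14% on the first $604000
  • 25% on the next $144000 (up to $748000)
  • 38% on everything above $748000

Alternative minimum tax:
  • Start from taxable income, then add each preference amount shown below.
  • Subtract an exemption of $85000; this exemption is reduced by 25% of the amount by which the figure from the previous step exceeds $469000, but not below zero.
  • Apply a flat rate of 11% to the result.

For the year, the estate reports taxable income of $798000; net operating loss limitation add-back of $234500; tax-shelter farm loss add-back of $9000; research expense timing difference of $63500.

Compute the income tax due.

Alternative minimum tax:
  Adjusted income: $798000 + $234500 + $9000 + $63500 = $1105000
  Exemption: 25% × ($1105000 − $469000) = $159000 ≥ $85000, so the exemption is fully phased out
  Base: $1105000 − $0 = $1105000
  $1105000 × 11% = $121550

Ordinary income tax:
  $604000 × 14% = $84560
  $144000 × 25% = $36000
  $50000 × 38% = $19000
  → $139560

$139560 > $121550, so the ordinary income tax governs.

$139560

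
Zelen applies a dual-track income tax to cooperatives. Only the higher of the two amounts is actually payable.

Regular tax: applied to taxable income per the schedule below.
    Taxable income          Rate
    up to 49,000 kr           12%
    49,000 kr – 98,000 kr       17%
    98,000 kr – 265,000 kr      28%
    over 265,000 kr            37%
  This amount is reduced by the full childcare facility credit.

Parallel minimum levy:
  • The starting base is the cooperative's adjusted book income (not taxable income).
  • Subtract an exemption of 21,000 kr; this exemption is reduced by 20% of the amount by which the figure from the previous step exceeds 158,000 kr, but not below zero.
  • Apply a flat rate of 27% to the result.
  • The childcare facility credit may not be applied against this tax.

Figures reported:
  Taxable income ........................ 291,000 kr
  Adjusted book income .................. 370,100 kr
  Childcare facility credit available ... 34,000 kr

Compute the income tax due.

Regular tax:
  49,000 kr × 12% = 5,880 kr
  49,000 kr × 17% = 8,330 kr
  167,000 kr × 28% = 46,760 kr
  26,000 kr × 37% = 9,620 kr
  → 70,590 kr
  Less childcare facility credit 34,000 kr → 36,590 kr

Parallel minimum levy:
  Base (adjusted book income): 370,100 kr
  Exemption: 20% × (370,100 kr − 158,000 kr) = 42,420 kr ≥ 21,000 kr, so the exemption is fully phased out
  Base: 370,100 kr − 0 kr = 370,100 kr
  370,100 kr × 27% = 99,927 kr

99,927 kr > 36,590 kr, so the parallel minimum levy is the binding amount.

99,927 kr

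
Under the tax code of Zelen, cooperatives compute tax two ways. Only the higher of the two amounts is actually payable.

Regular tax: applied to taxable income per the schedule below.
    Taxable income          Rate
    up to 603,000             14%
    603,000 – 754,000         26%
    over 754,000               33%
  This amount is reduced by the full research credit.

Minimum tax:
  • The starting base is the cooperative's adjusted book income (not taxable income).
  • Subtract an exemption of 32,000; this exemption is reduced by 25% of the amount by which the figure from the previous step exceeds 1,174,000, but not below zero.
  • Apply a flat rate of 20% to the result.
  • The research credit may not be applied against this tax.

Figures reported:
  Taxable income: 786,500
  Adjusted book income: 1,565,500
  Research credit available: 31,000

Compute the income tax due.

313,100

Regular tax:
  603,000 × 14% = 84,420
  151,000 × 26% = 39,260
  32,500 × 33% = 10,725
  → 134,405
  Less research credit 31,000 → 103,405

Minimum tax:
  Base (adjusted book income): 1,565,500
  Exemption: 25% × (1,565,500 − 1,174,000) = 97,875 ≥ 32,000, so the exemption is fully phased out
  Base: 1,565,500 − 0 = 1,565,500
  1,565,500 × 20% = 313,100

313,100 > 103,405, so the minimum tax is the binding amount.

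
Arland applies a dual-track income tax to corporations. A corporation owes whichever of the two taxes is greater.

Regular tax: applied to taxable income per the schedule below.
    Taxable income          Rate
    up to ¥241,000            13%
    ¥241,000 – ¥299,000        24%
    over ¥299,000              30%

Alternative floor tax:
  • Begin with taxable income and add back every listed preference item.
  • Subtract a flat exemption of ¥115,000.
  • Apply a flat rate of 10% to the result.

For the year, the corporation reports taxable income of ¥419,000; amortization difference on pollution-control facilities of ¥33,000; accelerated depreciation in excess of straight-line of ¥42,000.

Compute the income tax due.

¥81,250

Alternative floor tax:
  Adjusted income: ¥419,000 + ¥33,000 + ¥42,000 = ¥494,000
  Less exemption ¥115,000 → base ¥379,000
  ¥379,000 × 10% = ¥37,900

Regular tax:
  ¥241,000 × 13% = ¥31,330
  ¥58,000 × 24% = ¥13,920
  ¥120,000 × 30% = ¥36,000
  → ¥81,250

¥81,250 > ¥37,900, so the regular tax governs.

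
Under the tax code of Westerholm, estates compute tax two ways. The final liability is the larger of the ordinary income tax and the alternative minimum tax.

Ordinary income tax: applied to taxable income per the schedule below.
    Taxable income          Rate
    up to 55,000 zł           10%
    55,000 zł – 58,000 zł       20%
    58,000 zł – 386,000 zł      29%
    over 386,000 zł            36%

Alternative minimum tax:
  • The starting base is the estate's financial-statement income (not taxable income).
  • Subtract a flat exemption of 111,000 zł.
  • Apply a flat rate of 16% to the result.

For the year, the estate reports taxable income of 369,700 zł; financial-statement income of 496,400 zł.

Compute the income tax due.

96,493 zł

Ordinary income tax:
  55,000 zł × 10% = 5,500 zł
  3,000 zł × 20% = 600 zł
  311,700 zł × 29% = 90,393 zł
  → 96,493 zł

Alternative minimum tax:
  Base (financial-statement income): 496,400 zł
  Less exemption 111,000 zł → base 385,400 zł
  385,400 zł × 16% = 61,664 zł

96,493 zł > 61,664 zł, so the ordinary income tax governs.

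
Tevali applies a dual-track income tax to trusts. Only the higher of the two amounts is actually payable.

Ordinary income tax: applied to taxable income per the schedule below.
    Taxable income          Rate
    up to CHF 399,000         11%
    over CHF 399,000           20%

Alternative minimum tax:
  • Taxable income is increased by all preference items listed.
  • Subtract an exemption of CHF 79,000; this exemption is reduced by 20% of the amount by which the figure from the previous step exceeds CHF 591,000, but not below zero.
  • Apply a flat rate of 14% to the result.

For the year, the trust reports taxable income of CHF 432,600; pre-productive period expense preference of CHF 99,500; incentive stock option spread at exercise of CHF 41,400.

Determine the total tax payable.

Ordinary income tax:
  CHF 399,000 × 11% = CHF 43,890
  CHF 33,600 × 20% = CHF 6,720
  → CHF 50,610

Alternative minimum tax:
  Adjusted income: CHF 432,600 + CHF 99,500 + CHF 41,400 = CHF 573,500
  Exemption: CHF 573,500 ≤ CHF 591,000, so full CHF 79,000 applies
  Base: CHF 573,500 − CHF 79,000 = CHF 494,500
  CHF 494,500 × 14% = CHF 69,230

CHF 69,230 > CHF 50,610, so the alternative minimum tax is the binding amount.

CHF 69,230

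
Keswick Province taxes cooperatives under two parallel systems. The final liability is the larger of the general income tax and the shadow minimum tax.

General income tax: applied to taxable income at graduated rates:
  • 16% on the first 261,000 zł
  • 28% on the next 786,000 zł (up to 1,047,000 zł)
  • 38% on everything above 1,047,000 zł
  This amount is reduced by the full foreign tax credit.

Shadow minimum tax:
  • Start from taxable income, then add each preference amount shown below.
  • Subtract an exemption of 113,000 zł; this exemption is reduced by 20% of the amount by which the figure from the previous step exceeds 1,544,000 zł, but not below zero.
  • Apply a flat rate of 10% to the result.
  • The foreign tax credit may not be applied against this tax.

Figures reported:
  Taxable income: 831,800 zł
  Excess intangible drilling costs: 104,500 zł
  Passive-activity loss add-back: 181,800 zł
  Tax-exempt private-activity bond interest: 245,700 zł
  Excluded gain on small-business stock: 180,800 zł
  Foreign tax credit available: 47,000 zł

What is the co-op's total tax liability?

General income tax:
  261,000 zł × 16% = 41,760 zł
  570,800 zł × 28% = 159,824 zł
  → 201,584 zł
  Less foreign tax credit 47,000 zł → 154,584 zł

Shadow minimum tax:
  Adjusted income: 831,800 zł + 104,500 zł + 181,800 zł + 245,700 zł + 180,800 zł = 1,544,600 zł
  Exemption: 113,000 zł − 20% × (1,544,600 zł − 1,544,000 zł) = 113,000 zł − 120 zł = 112,880 zł
  Base: 1,544,600 zł − 112,880 zł = 1,431,720 zł
  1,431,720 zł × 10% = 143,172 zł

154,584 zł > 143,172 zł, so the general income tax governs.

154,584 zł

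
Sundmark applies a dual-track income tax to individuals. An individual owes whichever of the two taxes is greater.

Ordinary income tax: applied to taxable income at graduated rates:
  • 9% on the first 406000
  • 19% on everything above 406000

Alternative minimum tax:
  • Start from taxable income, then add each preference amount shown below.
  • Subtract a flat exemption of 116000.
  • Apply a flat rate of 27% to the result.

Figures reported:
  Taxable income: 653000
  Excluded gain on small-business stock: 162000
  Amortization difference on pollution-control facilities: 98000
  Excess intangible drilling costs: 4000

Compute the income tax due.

216270

Alternative minimum tax:
  Adjusted income: 653000 + 162000 + 98000 + 4000 = 917000
  Less exemption 116000 → base 801000
  801000 × 27% = 216270

Ordinary income tax:
  406000 × 9% = 36540
  247000 × 19% = 46930
  → 83470

216270 > 83470, so the alternative minimum tax is the binding amount.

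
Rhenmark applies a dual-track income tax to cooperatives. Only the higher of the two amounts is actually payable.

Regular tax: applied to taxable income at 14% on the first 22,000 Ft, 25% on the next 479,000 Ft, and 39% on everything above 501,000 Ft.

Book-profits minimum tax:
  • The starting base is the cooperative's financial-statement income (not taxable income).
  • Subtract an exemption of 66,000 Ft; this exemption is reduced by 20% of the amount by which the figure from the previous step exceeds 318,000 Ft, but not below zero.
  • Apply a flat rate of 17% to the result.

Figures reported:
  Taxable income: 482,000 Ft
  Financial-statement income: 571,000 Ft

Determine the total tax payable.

Regular tax:
  22,000 Ft × 14% = 3,080 Ft
  460,000 Ft × 25% = 115,000 Ft
  → 118,080 Ft

Book-profits minimum tax:
  Base (financial-statement income): 571,000 Ft
  Exemption: 66,000 Ft − 20% × (571,000 Ft − 318,000 Ft) = 66,000 Ft − 50,600 Ft = 15,400 Ft
  Base: 571,000 Ft − 15,400 Ft = 555,600 Ft
  555,600 Ft × 17% = 94,452 Ft

118,080 Ft > 94,452 Ft, so the regular tax governs.

118,080 Ft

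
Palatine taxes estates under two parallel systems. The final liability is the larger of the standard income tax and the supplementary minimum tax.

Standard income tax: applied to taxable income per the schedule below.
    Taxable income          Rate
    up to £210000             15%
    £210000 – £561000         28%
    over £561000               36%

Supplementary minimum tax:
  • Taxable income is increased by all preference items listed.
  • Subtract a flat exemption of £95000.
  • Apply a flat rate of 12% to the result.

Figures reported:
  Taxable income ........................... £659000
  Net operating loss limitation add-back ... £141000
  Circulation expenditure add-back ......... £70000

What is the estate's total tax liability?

£165060

Standard income tax:
  £210000 × 15% = £31500
  £351000 × 28% = £98280
  £98000 × 36% = £35280
  → £165060

Supplementary minimum tax:
  Adjusted income: £659000 + £141000 + £70000 = £870000
  Less exemption £95000 → base £775000
  £775000 × 12% = £93000

£165060 > £93000, so the standard income tax governs.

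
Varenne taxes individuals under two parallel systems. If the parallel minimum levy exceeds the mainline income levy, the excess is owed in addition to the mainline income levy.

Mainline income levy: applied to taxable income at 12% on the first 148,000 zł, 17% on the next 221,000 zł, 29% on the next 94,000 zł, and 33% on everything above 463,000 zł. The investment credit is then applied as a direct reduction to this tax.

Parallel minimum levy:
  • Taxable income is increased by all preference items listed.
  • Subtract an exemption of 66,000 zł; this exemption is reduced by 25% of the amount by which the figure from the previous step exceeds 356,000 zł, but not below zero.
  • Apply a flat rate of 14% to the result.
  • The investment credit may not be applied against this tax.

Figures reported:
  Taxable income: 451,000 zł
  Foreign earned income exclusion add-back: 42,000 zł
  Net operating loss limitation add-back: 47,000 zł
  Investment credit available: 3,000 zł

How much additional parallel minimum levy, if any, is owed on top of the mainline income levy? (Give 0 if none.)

0 zł

Mainline income levy:
  148,000 zł × 12% = 17,760 zł
  221,000 zł × 17% = 37,570 zł
  82,000 zł × 29% = 23,780 zł
  → 79,110 zł
  Less investment credit 3,000 zł → 76,110 zł

Parallel minimum levy:
  Adjusted income: 451,000 zł + 42,000 zł + 47,000 zł = 540,000 zł
  Exemption: 66,000 zł − 25% × (540,000 zł − 356,000 zł) = 66,000 zł − 46,000 zł = 20,000 zł
  Base: 540,000 zł − 20,000 zł = 520,000 zł
  520,000 zł × 14% = 72,800 zł

72,800 zł ≤ 76,110 zł, so no add-on is due.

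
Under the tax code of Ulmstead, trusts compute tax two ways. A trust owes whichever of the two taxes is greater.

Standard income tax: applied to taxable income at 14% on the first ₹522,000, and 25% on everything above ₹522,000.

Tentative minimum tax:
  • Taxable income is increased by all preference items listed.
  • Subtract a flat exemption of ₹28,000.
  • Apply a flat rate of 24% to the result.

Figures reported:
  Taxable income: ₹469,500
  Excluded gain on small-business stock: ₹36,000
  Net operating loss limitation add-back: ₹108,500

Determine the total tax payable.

₹140,640

Tentative minimum tax:
  Adjusted income: ₹469,500 + ₹36,000 + ₹108,500 = ₹614,000
  Less exemption ₹28,000 → base ₹586,000
  ₹586,000 × 24% = ₹140,640

Standard income tax:
  ₹469,500 × 14% = ₹65,730

₹140,640 > ₹65,730, so the tentative minimum tax is the binding amount.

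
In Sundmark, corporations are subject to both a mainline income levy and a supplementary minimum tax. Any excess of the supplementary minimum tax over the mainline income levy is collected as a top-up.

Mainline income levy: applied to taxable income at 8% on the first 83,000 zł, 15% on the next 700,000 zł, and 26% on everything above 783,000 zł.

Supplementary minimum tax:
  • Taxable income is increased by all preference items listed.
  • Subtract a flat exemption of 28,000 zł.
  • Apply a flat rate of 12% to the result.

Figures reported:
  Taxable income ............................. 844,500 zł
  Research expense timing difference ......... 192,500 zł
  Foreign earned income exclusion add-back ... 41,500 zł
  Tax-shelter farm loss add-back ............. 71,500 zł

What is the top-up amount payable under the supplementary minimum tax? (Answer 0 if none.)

7,010 zł

Mainline income levy:
  83,000 zł × 8% = 6,640 zł
  700,000 zł × 15% = 105,000 zł
  61,500 zł × 26% = 15,990 zł
  → 127,630 zł

Supplementary minimum tax:
  Adjusted income: 844,500 zł + 192,500 zł + 41,500 zł + 71,500 zł = 1,150,000 zł
  Less exemption 28,000 zł → base 1,122,000 zł
  1,122,000 zł × 12% = 134,640 zł

Excess of supplementary minimum tax over mainline income levy: 134,640 zł − 127,630 zł = 7,010 zł.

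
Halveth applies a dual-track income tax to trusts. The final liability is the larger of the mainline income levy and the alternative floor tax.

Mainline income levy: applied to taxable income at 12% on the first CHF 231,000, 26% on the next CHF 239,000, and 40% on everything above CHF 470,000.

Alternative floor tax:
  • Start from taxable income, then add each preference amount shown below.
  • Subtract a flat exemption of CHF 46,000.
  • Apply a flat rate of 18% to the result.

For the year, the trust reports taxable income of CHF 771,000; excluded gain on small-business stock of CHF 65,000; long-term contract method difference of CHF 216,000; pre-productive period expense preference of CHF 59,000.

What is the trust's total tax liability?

Alternative floor tax:
  Adjusted income: CHF 771,000 + CHF 65,000 + CHF 216,000 + CHF 59,000 = CHF 1,111,000
  Less exemption CHF 46,000 → base CHF 1,065,000
  CHF 1,065,000 × 18% = CHF 191,700

Mainline income levy:
  CHF 231,000 × 12% = CHF 27,720
  CHF 239,000 × 26% = CHF 62,140
  CHF 301,000 × 40% = CHF 120,400
  → CHF 210,260

CHF 210,260 > CHF 191,700, so the mainline income levy governs.

CHF 210,260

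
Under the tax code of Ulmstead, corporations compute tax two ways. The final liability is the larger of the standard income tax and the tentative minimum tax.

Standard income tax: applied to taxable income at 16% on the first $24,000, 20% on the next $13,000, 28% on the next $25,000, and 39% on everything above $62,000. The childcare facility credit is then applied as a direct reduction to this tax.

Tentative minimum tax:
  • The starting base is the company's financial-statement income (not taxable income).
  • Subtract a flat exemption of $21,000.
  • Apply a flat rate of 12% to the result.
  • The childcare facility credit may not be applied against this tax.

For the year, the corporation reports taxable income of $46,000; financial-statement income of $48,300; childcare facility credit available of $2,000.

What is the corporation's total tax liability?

Standard income tax:
  $24,000 × 16% = $3,840
  $13,000 × 20% = $2,600
  $9,000 × 28% = $2,520
  → $8,960
  Less childcare facility credit $2,000 → $6,960

Tentative minimum tax:
  Base (financial-statement income): $48,300
  Less exemption $21,000 → base $27,300
  $27,300 × 12% = $3,276

$6,960 > $3,276, so the standard income tax governs.

$6,960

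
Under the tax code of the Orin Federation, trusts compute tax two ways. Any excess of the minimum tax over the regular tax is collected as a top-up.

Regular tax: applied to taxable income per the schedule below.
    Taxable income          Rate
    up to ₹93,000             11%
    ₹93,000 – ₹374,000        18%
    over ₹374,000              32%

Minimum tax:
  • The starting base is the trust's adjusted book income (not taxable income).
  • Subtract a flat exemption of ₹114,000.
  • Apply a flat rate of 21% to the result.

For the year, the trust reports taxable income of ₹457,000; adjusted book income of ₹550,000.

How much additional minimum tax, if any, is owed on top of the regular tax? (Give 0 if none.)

Minimum tax:
  Base (adjusted book income): ₹550,000
  Less exemption ₹114,000 → base ₹436,000
  ₹436,000 × 21% = ₹91,560

Regular tax:
  ₹93,000 × 11% = ₹10,230
  ₹281,000 × 18% = ₹50,580
  ₹83,000 × 32% = ₹26,560
  → ₹87,370

Excess of minimum tax over regular tax: ₹91,560 − ₹87,370 = ₹4,190.

₹4,190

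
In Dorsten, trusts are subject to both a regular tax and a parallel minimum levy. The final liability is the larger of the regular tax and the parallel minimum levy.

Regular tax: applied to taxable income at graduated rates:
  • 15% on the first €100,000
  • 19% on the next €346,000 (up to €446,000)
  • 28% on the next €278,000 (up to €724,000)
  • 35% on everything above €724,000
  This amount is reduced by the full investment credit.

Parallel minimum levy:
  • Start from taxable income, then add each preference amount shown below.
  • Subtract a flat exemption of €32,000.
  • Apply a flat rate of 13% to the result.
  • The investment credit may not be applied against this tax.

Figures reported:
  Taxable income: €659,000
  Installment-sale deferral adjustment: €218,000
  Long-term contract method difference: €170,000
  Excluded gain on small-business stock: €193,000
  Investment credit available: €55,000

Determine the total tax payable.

€157,040

Regular tax:
  €100,000 × 15% = €15,000
  €346,000 × 19% = €65,740
  €213,000 × 28% = €59,640
  → €140,380
  Less investment credit €55,000 → €85,380

Parallel minimum levy:
  Adjusted income: €659,000 + €218,000 + €170,000 + €193,000 = €1,240,000
  Less exemption €32,000 → base €1,208,000
  €1,208,000 × 13% = €157,040

€157,040 > €85,380, so the parallel minimum levy is the binding amount.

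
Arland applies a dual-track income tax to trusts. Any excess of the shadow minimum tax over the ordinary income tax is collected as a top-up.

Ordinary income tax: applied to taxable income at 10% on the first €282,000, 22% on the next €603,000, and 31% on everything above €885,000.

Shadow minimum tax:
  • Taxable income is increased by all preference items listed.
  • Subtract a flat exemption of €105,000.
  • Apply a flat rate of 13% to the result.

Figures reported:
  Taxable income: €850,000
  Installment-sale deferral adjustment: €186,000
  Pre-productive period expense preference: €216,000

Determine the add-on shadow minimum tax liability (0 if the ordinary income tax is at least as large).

Shadow minimum tax:
  Adjusted income: €850,000 + €186,000 + €216,000 = €1,252,000
  Less exemption €105,000 → base €1,147,000
  €1,147,000 × 13% = €149,110

Ordinary income tax:
  €282,000 × 10% = €28,200
  €568,000 × 22% = €124,960
  → €153,160

€149,110 ≤ €153,160, so no add-on is due.

€0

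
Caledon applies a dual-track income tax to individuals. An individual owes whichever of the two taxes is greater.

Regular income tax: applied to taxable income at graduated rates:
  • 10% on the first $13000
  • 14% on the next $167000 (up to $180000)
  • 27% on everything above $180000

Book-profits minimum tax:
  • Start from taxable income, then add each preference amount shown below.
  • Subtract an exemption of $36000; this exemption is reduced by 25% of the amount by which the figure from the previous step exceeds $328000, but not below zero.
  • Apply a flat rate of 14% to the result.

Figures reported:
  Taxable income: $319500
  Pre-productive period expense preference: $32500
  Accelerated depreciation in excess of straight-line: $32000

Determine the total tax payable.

Book-profits minimum tax:
  Adjusted income: $319500 + $32500 + $32000 = $384000
  Exemption: $36000 − 25% × ($384000 − $328000) = $36000 − $14000 = $22000
  Base: $384000 − $22000 = $362000
  $362000 × 14% = $50680

Regular income tax:
  $13000 × 10% = $1300
  $167000 × 14% = $23380
  $139500 × 27% = $37665
  → $62345

$62345 > $50680, so the regular income tax governs.

$62345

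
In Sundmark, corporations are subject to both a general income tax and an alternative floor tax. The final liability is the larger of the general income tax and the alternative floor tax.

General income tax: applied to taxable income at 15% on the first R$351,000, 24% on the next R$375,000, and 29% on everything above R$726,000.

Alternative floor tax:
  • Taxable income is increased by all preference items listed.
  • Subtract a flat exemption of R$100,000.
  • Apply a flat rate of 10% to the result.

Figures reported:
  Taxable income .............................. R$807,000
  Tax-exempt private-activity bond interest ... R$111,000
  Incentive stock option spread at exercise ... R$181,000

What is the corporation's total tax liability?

R$166,140

General income tax:
  R$351,000 × 15% = R$52,650
  R$375,000 × 24% = R$90,000
  R$81,000 × 29% = R$23,490
  → R$166,140

Alternative floor tax:
  Adjusted income: R$807,000 + R$111,000 + R$181,000 = R$1,099,000
  Less exemption R$100,000 → base R$999,000
  R$999,000 × 10% = R$99,900

R$166,140 > R$99,900, so the general income tax governs.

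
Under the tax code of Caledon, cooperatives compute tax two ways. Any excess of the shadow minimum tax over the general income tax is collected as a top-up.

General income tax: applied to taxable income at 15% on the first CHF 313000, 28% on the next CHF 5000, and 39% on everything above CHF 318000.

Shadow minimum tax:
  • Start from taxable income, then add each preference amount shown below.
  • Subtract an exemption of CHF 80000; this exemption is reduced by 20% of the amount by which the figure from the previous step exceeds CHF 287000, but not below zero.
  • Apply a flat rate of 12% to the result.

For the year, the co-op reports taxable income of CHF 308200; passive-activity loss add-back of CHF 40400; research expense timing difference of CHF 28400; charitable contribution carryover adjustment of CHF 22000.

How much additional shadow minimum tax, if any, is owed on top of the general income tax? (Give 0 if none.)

CHF 0

Shadow minimum tax:
  Adjusted income: CHF 308200 + CHF 40400 + CHF 28400 + CHF 22000 = CHF 399000
  Exemption: CHF 80000 − 20% × (CHF 399000 − CHF 287000) = CHF 80000 − CHF 22400 = CHF 57600
  Base: CHF 399000 − CHF 57600 = CHF 341400
  CHF 341400 × 12% = CHF 40968

General income tax:
  CHF 308200 × 15% = CHF 46230

CHF 40968 ≤ CHF 46230, so no add-on is due.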